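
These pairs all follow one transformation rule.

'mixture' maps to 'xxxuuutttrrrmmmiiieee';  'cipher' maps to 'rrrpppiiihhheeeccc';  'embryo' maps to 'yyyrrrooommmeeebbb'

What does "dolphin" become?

Rule — repeat every character 3 times, then sort the characters into reverse alphabetical order.
"dolphin" → "dddooolllppphhhiiinnn" → "pppooonnnllliiihhhddd".

pppooonnnllliiihhhddd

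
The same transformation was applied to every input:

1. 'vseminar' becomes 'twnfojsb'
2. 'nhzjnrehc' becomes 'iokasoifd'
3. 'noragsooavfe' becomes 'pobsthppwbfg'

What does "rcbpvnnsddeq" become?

dsqcowtoeerf

What's happening: swap each adjacent pair of characters (1↔2, 3↔4, ...), then shift every letter 1 place forward in the alphabet (wrapping around).
On "rcbpvnnsddeq": the first step gives "crpbnvsnddqe", and the second then gives "dsqcowtoeerf".
(Check on "nhzjnrehc": → "hnjzrnhec" → "iokasoifd" ✓)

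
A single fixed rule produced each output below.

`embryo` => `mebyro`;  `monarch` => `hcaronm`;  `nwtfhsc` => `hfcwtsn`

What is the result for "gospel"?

lgespo

The pattern: sort the characters into reverse alphabetical order, then move the last 3 characters to the front (rotate right by 3).
Applying both steps to "gospel": "spolge", then "lgespo".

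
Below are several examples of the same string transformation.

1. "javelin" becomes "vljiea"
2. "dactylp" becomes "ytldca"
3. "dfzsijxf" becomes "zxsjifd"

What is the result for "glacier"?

In each case the input is transformed by: delete the last character, then sort the characters into reverse alphabetical order.
"glacier" → "glacie" → "ligeca".

ligeca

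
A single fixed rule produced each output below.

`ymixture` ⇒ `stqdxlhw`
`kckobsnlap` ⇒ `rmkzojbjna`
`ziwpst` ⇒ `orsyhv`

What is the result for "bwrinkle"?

The transformation: swap the front and back halves of the string, then shift every letter 1 place backward in the alphabet (wrapping around).
So "bwrinkle" becomes "mjkdavqh".

mjkdavqh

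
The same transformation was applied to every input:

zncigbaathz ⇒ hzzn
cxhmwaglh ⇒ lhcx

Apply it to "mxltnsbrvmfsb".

sbmx

The transformation: move the first 2 characters to the end (rotate left by 2), then keep only the last 4 characters.
"mxltnsbrvmfsb" → "ltnsbrvmfsbmx" → "sbmx".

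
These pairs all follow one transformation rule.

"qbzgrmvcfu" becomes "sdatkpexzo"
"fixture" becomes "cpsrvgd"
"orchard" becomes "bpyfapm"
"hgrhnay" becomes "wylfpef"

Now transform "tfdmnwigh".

fegulkbdr

The rule is to reverse the string, then shift every letter 2 places backward in the alphabet (wrapping around).
For "tfdmnwigh", step one produces "hgiwnmdft"; step two turns that into "fegulkbdr".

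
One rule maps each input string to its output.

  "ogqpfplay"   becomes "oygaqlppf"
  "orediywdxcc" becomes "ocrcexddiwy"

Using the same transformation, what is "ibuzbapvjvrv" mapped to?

ivbruvzjbvap

Looking at the pairs, the operation is to take characters alternately from the front and the back (1st, last, 2nd, 2nd-last, ...).
For "ibuzbapvjvrv" the result is "ivbruvzjbvap".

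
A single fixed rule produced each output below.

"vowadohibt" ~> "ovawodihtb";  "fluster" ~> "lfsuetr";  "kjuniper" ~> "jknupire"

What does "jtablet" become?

tjbaelt

Each output is the input with this applied: swap each adjacent pair of characters (1↔2, 3↔4, ...).
Applying that to "jtablet" gives "tjbaelt".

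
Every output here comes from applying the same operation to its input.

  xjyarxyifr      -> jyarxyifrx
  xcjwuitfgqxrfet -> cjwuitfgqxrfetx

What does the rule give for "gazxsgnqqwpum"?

Each output is the input with this applied: move the first character to the end.
On "gazxsgnqqwpum" that produces "azxsgnqqwpumg".

azxsgnqqwpumg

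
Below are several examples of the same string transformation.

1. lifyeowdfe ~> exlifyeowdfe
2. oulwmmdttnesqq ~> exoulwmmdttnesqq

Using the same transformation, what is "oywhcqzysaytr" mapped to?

exoywhcqzysaytr

The transformation: prepend "ex".
So "oywhcqzysaytr" becomes "exoywhcqzysaytr".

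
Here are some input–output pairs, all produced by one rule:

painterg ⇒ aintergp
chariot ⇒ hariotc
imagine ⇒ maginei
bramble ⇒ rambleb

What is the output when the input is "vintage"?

intagev

The transformation: move the first character to the end.
On "vintage" that produces "intagev".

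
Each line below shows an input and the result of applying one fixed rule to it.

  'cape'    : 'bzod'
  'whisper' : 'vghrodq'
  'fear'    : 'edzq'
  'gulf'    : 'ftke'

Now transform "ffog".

eenf

What's happening: shift every letter 1 place backward in the alphabet (wrapping around).
On "ffog" that produces "eenf".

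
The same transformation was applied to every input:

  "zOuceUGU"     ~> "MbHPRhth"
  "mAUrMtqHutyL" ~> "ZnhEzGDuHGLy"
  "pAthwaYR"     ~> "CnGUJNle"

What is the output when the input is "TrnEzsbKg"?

gEArMFOxT

In each case the input is transformed by: shift every letter 13 places forward in the alphabet (wrapping around) — i.e. ROT13, then flip the case of every letter.
Working it through for "TrnEzsbKg": intermediate "GeaRmfoXt", final "gEArMFOxT".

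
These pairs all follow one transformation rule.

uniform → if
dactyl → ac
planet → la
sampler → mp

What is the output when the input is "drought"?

Rule — move the last 3 characters to the front (rotate right by 3), then keep only the last 2 characters.
"drought" → "ghtdrou" → "ou".

ou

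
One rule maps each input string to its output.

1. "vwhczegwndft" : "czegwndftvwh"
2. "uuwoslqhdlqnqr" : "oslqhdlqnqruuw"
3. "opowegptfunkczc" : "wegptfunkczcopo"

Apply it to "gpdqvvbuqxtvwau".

What's happening: move the first 3 characters to the end (rotate left by 3).
So "gpdqvvbuqxtvwau" becomes "qvvbuqxtvwaugpd".

qvvbuqxtvwaugpd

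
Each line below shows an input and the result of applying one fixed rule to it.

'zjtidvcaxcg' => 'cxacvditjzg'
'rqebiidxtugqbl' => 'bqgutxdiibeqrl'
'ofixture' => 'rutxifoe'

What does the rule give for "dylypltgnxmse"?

smxngtlpylyde

The transformation: move the last character to the front, then reverse the string.
"dylypltgnxmse" → "smxngtlpylyde".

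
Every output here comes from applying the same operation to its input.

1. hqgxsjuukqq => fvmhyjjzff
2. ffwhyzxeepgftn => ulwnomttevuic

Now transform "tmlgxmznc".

Each output is the input with this applied: delete the first character, then shift every letter 11 places backward in the alphabet (wrapping around).
"tmlgxmznc" → "mlgxmznc" → "bavmbocr".
(Check on "hqgxsjuukqq": → "qgxsjuukqq" → "fvmhyjjzff" ✓)

bavmbocr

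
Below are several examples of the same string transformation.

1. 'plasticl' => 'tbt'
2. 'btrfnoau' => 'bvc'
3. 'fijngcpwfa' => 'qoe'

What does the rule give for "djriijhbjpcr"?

What's happening: shift every letter 8 places forward in the alphabet (wrapping around), then keep one character in every 3, starting at position 2 (positions 2nd, 5th, 8th, ...).
Applying both steps to "djriijhbjpcr": "lrzqqrpjrxkz", then "rqjk".

rqjk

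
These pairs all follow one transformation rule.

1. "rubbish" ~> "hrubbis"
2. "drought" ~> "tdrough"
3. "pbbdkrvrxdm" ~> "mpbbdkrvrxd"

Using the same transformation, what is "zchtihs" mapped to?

Looking at the pairs, the operation is to move the last character to the front.
"zchtihs" → "szchtih".

szchtih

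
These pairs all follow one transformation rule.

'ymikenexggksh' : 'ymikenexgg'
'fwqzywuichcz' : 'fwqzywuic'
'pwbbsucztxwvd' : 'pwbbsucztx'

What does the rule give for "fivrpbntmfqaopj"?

What's happening: delete the last 3 characters.
On "fivrpbntmfqaopj" that produces "fivrpbntmfqa".

fivrpbntmfqa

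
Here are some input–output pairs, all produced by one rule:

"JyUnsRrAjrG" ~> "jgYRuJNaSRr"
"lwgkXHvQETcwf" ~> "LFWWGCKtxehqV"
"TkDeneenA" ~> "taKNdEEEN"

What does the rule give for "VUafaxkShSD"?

Looking at the pairs, the operation is to flip the case of every letter, then take characters alternately from the front and the back (1st, last, 2nd, 2nd-last, ...).
On "VUafaxkShSD" that produces "vdusAHFsAKX".

vdusAHFsAKX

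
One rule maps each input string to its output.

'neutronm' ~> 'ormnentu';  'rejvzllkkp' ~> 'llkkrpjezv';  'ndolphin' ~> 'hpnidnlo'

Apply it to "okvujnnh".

The transformation: swap the front and back halves of the string, then swap each adjacent pair of characters (1↔2, 3↔4, ...).
Working it through for "okvujnnh": intermediate "jnnhokvu", final "njhnkouv".

njhnkouv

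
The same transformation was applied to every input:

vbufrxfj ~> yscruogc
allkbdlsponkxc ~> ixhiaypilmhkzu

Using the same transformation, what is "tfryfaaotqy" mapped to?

Looking at the pairs, the operation is to shift every letter 3 places backward in the alphabet (wrapping around), then swap each adjacent pair of characters (1↔2, 3↔4, ...).
Starting from "tfryfaaotqy": after the first operation, "qcovcxxlqnv"; after the second, "cqvoxclxnqv".

cqvoxclxnqv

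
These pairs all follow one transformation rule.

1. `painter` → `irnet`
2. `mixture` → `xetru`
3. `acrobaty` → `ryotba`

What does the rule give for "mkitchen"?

The transformation: delete the first 2 characters, then take characters alternately from the front and the back (1st, last, 2nd, 2nd-last, ...).
"mkitchen" → "itchen" → "intech".

intech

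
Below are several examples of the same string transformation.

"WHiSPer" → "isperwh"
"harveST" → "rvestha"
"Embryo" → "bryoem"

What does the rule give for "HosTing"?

The rule is to move the first 2 characters to the end (rotate left by 2), then convert every letter to lowercase.
Starting from "HosTing": after the first operation, "sTingHo"; after the second, "stingho".

stingho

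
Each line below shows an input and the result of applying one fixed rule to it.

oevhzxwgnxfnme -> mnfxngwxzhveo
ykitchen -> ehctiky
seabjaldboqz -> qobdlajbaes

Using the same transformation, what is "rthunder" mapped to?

The pattern: delete the last character, then reverse the string.
For "rthunder" the result is "ednuhtr".
(Check on "oevhzxwgnxfnme": → "oevhzxwgnxfnm" → "mnfxngwxzhveo" ✓)

ednuhtr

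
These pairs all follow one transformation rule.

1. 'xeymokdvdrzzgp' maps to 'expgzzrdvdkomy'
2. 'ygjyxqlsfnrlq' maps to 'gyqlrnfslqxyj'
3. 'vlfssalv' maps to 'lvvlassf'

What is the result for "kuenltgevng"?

ukgnvegtlne

The rule is to reverse the string, then move the last 2 characters to the front (rotate right by 2).
Working it through for "kuenltgevng": intermediate "gnvegtlneuk", final "ukgnvegtlne".
(Check on "ygjyxqlsfnrlq": → "qlrnfslqxyjgy" → "gyqlrnfslqxyj" ✓)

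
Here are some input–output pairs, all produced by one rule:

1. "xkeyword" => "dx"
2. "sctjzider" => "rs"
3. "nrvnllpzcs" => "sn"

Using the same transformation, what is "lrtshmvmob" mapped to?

What's happening: move the first character to the end, then keep only the last 2 characters.
For "lrtshmvmob", step one produces "rtshmvmobl"; step two turns that into "bl".

bl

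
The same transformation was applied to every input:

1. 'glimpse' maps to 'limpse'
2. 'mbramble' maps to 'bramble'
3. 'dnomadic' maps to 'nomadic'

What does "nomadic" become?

The pattern: delete the first character.
For "nomadic" the result is "omadic".

omadic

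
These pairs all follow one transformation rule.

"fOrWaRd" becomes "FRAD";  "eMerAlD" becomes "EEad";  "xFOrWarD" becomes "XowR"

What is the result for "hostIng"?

HSiG

The transformation: flip the case of every letter, then keep every other character starting from the first (positions 1st, 3rd, 5th, ...).
Starting from "hostIng": after the first operation, "HOSTiNG"; after the second, "HSiG".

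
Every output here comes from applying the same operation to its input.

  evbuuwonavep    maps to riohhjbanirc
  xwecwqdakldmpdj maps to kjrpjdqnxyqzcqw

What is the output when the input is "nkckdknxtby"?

axpxqxakgol

What's happening: shift every letter 13 places forward in the alphabet (wrapping around) — i.e. ROT13.
For "nkckdknxtby" the result is "axpxqxakgol".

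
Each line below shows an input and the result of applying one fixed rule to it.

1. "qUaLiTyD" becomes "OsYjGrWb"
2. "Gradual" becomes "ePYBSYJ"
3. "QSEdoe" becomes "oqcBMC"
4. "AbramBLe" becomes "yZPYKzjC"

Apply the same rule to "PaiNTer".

In each case the input is transformed by: flip the case of every letter, then shift every letter 2 places backward in the alphabet (wrapping around).
Applying both steps to "PaiNTer": "pAIntER", then "nYGlrCP".

nYGlrCP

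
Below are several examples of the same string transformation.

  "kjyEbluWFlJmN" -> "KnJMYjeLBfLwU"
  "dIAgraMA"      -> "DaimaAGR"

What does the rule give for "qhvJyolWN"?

QnHwVLjOY

The transformation: flip the case of every letter, then take characters alternately from the front and the back (1st, last, 2nd, 2nd-last, ...).
On "qhvJyolWN": the first step gives "QHVjYOLwn", and the second then gives "QnHwVLjOY".
(Check on "kjyEbluWFlJmN": → "KJYeBLUwfLjMn" → "KnJMYjeLBfLwU" ✓)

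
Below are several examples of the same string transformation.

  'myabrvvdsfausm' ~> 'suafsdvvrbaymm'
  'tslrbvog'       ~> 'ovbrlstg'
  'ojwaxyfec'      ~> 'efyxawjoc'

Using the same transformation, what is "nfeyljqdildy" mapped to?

dlidqjlyefny

Each output is the input with this applied: reverse the string, then move the first character to the end.
Applying both steps to "nfeyljqdildy": "ydlidqjlyefn", then "dlidqjlyefny".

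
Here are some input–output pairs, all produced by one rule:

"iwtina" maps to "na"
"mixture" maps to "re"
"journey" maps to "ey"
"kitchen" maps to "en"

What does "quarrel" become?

The rule is to keep only the last 2 characters.
For "quarrel" the result is "el".

el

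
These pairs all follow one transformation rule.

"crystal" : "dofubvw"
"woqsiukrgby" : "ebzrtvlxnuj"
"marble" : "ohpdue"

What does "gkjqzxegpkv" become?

In each case the input is transformed by: move the last 2 characters to the front (rotate right by 2), then shift every letter 3 places forward in the alphabet (wrapping around).
Working it through for "gkjqzxegpkv": intermediate "kvgkjqzxegp", final "nyjnmtcahjs".

nyjnmtcahjs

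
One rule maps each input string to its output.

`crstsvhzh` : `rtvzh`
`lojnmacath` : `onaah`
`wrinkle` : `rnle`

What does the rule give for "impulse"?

In each case the input is transformed by: swap each adjacent pair of characters (1↔2, 3↔4, ...), then keep every other character starting from the first (positions 1st, 3rd, 5th, ...).
Working it through for "impulse": intermediate "miupsle", final "muse".

muse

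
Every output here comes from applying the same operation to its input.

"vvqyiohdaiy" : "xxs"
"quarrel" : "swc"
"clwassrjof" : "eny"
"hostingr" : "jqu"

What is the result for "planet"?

rnc

Looking at the pairs, the operation is to shift every letter 2 places forward in the alphabet (wrapping around), then keep only the first 3 characters.
For "planet", step one produces "rncpgv"; step two turns that into "rnc".
(Check on "vvqyiohdaiy": → "xxsakqjfcka" → "xxs" ✓)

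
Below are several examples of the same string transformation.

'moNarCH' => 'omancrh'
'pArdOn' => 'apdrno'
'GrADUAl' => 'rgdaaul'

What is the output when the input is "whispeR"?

hwsiepr

Each output is the input with this applied: swap each adjacent pair of characters (1↔2, 3↔4, ...), then convert every letter to lowercase.
Applying both steps to "whispeR": "hwsiepR", then "hwsiepr".
(Check on "moNarCH": → "omaNCrH" → "omancrh" ✓)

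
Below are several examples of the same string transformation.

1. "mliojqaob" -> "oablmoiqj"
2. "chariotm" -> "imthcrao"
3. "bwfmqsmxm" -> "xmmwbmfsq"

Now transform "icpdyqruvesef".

The rule is to swap each adjacent pair of characters (1↔2, 3↔4, ...), then move the last 3 characters to the front (rotate right by 3).
Applying both steps to "icpdyqruvesef": "cidpqyurevesf", then "esfcidpqyurev".

esfcidpqyurev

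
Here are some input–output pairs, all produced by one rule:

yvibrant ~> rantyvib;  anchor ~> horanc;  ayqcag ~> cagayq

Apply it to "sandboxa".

boxasand

What's happening: swap the front and back halves of the string.
Doing the same to "sandboxa": "boxasand".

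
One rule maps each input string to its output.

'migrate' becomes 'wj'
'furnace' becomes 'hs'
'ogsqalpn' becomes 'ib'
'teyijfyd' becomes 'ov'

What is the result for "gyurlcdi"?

ks

The rule is to shift every letter 10 places backward in the alphabet (wrapping around), then keep one character in every 3, starting at position 3 (positions 3rd, 6th, 9th, ...).
Working it through for "gyurlcdi": intermediate "wokhbsty", final "ks".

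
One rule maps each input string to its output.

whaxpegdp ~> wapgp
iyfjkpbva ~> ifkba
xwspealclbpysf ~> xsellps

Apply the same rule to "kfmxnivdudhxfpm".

kmnvuhfm

The pattern: keep every other character starting from the first (positions 1st, 3rd, 5th, ...).
Applying that to "kfmxnivdudhxfpm" gives "kmnvuhfm".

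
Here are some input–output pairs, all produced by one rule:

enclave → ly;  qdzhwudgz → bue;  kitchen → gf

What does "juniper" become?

sn

The rule is to shift every letter 2 places backward in the alphabet (wrapping around), then keep one character in every 3, starting at position 2 (positions 2nd, 5th, 8th, ...).
Working it through for "juniper": intermediate "hslgncp", final "sn".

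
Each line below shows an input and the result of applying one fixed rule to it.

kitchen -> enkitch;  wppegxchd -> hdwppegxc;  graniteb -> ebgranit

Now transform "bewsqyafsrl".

Looking at the pairs, the operation is to move the last 2 characters to the front (rotate right by 2).
So "bewsqyafsrl" becomes "rlbewsqyafs".

rlbewsqyafs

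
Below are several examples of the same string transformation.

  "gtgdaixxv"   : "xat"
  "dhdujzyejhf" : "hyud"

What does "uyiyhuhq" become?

The transformation: reverse the string, then keep one character in every 3, starting at position 2 (positions 2nd, 5th, 8th, ...).
For "uyiyhuhq", step one produces "qhuhyiyu"; step two turns that into "hyu".

hyu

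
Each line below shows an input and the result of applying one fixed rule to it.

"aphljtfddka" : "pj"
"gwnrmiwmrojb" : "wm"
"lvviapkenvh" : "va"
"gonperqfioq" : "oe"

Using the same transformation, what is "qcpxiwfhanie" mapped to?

ci

In each case the input is transformed by: keep one character in every 3, starting at position 2 (positions 2nd, 5th, 8th, ...), then keep only the first 2 characters.
Applying both steps to "qcpxiwfhanie": "cihi", then "ci".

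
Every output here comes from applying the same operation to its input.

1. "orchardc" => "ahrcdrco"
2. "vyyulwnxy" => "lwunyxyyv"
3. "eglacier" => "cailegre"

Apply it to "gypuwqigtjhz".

The pattern: take characters alternately from the front and the back (1st, last, 2nd, 2nd-last, ...), then reverse the string.
Working it through for "gypuwqigtjhz": intermediate "gzyhpjutwgqi", final "iqgwtujphyzg".

iqgwtujphyzg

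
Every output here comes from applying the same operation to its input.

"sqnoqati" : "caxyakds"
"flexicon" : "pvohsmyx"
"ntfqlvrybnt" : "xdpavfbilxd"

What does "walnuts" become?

In each case the input is transformed by: shift every letter 10 places forward in the alphabet (wrapping around).
Doing the same to "walnuts": "gkvxedc".

gkvxedc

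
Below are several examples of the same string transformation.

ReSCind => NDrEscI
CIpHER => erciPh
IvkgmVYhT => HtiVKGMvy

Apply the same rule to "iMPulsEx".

The pattern: flip the case of every letter, then move the last 2 characters to the front (rotate right by 2).
For "iMPulsEx", step one produces "ImpULSeX"; step two turns that into "eXImpULS".

eXImpULS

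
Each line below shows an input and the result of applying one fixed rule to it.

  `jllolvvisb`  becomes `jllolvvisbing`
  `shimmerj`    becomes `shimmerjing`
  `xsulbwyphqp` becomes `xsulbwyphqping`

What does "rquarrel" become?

rquarreling

The rule is to append "ing".
"rquarrel" → "rquarreling".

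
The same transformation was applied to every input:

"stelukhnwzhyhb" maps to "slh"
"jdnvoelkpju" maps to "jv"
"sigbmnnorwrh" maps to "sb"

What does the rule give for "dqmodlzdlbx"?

The transformation: keep one character in every 3, starting at position 1 (positions 1st, 4th, 7th, ...), then delete the last 2 characters.
Starting from "dqmodlzdlbx": after the first operation, "dozb"; after the second, "do".

do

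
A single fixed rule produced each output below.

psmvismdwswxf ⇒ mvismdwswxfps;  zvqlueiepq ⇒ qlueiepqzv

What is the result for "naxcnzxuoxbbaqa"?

xcnzxuoxbbaqana

What's happening: move the first 2 characters to the end (rotate left by 2).
For "naxcnzxuoxbbaqa" the result is "xcnzxuoxbbaqana".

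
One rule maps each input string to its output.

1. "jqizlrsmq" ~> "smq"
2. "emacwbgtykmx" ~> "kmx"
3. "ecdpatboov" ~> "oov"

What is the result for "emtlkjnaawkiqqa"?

qqa

The transformation: keep only the last 3 characters.
On "emtlkjnaawkiqqa" that produces "qqa".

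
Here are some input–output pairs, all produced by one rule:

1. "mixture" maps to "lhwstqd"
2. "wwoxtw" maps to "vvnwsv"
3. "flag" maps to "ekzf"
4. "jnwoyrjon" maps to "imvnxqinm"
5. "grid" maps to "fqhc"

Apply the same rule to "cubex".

btadw

Each output is the input with this applied: shift every letter 1 place backward in the alphabet (wrapping around).
Applying that to "cubex" gives "btadw".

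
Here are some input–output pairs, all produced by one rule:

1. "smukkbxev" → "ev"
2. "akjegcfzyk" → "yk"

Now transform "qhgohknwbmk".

mk

What's happening: keep only the last 2 characters.
"qhgohknwbmk" → "mk".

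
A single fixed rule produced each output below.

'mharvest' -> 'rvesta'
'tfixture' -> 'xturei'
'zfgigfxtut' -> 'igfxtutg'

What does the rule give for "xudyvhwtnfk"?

yvhwtnfkd

Rule — delete the first 2 characters, then move the first character to the end.
Applying that to "xudyvhwtnfk" gives "yvhwtnfkd".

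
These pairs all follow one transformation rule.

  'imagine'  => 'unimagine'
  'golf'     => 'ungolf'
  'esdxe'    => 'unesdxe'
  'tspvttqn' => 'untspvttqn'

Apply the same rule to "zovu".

unzovu

The pattern: prepend "un".
On "zovu" that produces "unzovu".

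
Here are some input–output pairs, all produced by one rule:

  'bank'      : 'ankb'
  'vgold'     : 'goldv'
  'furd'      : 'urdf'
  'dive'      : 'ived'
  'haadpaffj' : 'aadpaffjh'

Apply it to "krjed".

rjedk

Rule — move the first character to the end.
For "krjed" the result is "rjedk".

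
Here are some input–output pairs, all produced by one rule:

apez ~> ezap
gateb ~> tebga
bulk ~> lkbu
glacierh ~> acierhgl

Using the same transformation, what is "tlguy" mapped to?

In each case the input is transformed by: move the first 2 characters to the end (rotate left by 2).
So "tlguy" becomes "guytl".

guytl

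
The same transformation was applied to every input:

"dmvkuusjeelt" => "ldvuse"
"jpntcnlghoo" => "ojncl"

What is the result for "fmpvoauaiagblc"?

What's happening: move the last 3 characters to the front (rotate right by 3), then keep every other character starting from the second (positions 2nd, 4th, 6th, ...).
Working it through for "fmpvoauaiagblc": intermediate "blcfmpvoauaiag", final "lfpouig".
(Check on "dmvkuusjeelt": → "eltdmvkuusje" → "ldvuse" ✓)

lfpouig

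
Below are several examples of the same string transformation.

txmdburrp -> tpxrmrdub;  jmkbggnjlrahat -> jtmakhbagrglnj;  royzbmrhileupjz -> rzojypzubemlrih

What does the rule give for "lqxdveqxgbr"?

lrqbxgdxvqe

Rule — take characters alternately from the front and the back (1st, last, 2nd, 2nd-last, ...).
Applying that to "lqxdveqxgbr" gives "lrqbxgdxvqe".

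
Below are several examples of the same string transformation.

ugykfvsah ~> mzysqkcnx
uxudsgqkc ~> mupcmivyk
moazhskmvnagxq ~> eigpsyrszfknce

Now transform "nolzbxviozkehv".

What's happening: shift every letter 8 places backward in the alphabet (wrapping around), then take characters alternately from the front and the back (1st, last, 2nd, 2nd-last, ...).
Working it through for "nolzbxviozkehv": intermediate "fgdrtpnagrcwzn", final "fngzdwrctrpgna".

fngzdwrctrpgna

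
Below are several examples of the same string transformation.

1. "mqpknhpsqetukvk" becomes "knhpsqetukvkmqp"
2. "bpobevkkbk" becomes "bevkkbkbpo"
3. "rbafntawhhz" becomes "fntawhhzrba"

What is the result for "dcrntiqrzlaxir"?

ntiqrzlaxirdcr

The transformation: move the first 3 characters to the end (rotate left by 3).
On "dcrntiqrzlaxir" that produces "ntiqrzlaxirdcr".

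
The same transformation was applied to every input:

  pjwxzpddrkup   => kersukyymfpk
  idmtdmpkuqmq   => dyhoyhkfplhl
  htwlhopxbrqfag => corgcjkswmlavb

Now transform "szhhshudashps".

nuccncpyvnckn

In each case the input is transformed by: shift every letter 5 places backward in the alphabet (wrapping around).
"szhhshudashps" → "nuccncpyvnckn".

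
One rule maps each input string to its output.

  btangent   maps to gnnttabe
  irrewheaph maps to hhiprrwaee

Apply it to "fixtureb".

The transformation: sort the characters into alphabetical order, then move the first 3 characters to the end (rotate left by 3).
Applying both steps to "fixtureb": "befirtux", then "irtuxbef".

irtuxbef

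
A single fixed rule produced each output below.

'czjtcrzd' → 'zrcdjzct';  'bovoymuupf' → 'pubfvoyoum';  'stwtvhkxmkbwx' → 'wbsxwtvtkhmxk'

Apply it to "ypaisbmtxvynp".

nyypapsimbxtv

Looking at the pairs, the operation is to move the last 3 characters to the front (rotate right by 3), then swap each adjacent pair of characters (1↔2, 3↔4, ...).
"ypaisbmtxvynp" → "nyypapsimbxtv".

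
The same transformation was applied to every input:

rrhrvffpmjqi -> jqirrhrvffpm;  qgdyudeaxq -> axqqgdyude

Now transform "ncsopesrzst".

Each output is the input with this applied: move the last 3 characters to the front (rotate right by 3).
"ncsopesrzst" → "zstncsopesr".

zstncsopesr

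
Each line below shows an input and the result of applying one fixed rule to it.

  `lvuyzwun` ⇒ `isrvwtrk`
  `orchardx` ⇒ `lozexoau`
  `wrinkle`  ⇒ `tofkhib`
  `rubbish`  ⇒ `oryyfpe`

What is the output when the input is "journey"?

glrokbv

What's happening: shift every letter 3 places backward in the alphabet (wrapping around).
So "journey" becomes "glrokbv".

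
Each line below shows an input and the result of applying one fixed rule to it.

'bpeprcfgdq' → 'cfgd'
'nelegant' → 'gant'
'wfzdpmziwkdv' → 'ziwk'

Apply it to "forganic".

anic

Each output is the input with this applied: swap the front and back halves of the string, then keep only the first 4 characters.
"forganic" → "anic".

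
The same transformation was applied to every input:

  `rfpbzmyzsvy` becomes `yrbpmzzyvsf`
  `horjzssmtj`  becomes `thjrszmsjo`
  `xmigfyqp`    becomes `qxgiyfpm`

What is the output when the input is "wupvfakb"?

kwvpafbu

In each case the input is transformed by: swap each adjacent pair of characters (1↔2, 3↔4, ...), then swap the first and last characters.
On "wupvfakb": the first step gives "uwvpafbk", and the second then gives "kwvpafbu".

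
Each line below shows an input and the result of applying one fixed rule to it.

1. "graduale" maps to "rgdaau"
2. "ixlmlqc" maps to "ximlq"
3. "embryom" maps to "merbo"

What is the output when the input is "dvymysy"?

The rule is to swap each adjacent pair of characters (1↔2, 3↔4, ...), then delete the last 2 characters.
Working it through for "dvymysy": intermediate "vdmysyy", final "vdmys".
(Check on "ixlmlqc": → "ximlqlc" → "ximlq" ✓)

vdmys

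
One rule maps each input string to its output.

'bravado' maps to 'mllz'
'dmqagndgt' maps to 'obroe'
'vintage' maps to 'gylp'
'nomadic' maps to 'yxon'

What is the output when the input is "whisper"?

What's happening: keep every other character starting from the first (positions 1st, 3rd, 5th, ...), then shift every letter 11 places forward in the alphabet (wrapping around).
On "whisper": the first step gives "wipr", and the second then gives "htac".

htac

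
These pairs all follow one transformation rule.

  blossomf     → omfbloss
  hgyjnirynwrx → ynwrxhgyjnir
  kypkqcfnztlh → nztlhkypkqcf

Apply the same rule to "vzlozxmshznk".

shznkvzlozxm

Looking at the pairs, the operation is to move the first character to the end, then swap the front and back halves of the string.
Doing the same to "vzlozxmshznk": "shznkvzlozxm".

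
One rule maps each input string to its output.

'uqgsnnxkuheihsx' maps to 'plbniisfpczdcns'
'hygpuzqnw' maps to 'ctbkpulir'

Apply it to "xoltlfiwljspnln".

sjgogadrgenkigi

The transformation: shift every letter 5 places backward in the alphabet (wrapping around).
"xoltlfiwljspnln" → "sjgogadrgenkigi".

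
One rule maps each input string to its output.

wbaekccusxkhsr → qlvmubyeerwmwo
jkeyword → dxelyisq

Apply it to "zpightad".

The transformation: take characters alternately from the front and the back (1st, last, 2nd, 2nd-last, ...), then shift every letter 6 places backward in the alphabet (wrapping around).
Applying both steps to "zpightad": "zdpaitgh", then "txjucnab".

txjucnab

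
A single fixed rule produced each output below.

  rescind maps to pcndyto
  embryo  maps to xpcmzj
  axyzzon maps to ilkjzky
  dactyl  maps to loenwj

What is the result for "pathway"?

laselhj

Looking at the pairs, the operation is to shift every letter 11 places forward in the alphabet (wrapping around), then swap each adjacent pair of characters (1↔2, 3↔4, ...).
Applying both steps to "pathway": "aleshlj", then "laselhj".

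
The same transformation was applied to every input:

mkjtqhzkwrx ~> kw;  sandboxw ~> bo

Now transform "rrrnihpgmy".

What's happening: move the last 2 characters to the front (rotate right by 2), then keep only the last 2 characters.
For "rrrnihpgmy", step one produces "myrrrnihpg"; step two turns that into "pg".
(Check on "sandboxw": → "xwsandbo" → "bo" ✓)

pg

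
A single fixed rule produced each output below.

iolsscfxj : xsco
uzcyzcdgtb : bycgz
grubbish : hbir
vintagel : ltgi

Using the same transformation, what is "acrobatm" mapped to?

moac

The transformation: keep every other character starting from the second (positions 2nd, 4th, 6th, ...), then swap the first and last characters.
So "acrobatm" becomes "moac".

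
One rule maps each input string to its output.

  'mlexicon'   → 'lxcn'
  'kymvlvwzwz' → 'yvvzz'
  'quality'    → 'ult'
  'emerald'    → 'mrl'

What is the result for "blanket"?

lne

The rule is to keep every other character starting from the second (positions 2nd, 4th, 6th, ...).
On "blanket" that produces "lne".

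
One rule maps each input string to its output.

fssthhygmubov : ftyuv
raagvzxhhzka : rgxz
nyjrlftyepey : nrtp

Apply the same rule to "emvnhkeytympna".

The pattern: keep one character in every 3, starting at position 1 (positions 1st, 4th, 7th, ...).
For "emvnhkeytympna" the result is "eneyn".

eneyn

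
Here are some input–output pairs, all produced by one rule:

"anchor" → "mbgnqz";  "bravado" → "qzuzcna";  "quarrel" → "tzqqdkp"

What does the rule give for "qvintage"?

Each output is the input with this applied: shift every letter 1 place backward in the alphabet (wrapping around), then move the first character to the end.
For "qvintage" the result is "uhmszfdp".

uhmszfdp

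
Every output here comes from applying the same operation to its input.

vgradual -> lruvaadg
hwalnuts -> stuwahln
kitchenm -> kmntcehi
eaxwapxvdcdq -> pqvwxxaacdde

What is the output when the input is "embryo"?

Looking at the pairs, the operation is to sort the characters into alphabetical order, then swap the front and back halves of the string.
So "embryo" becomes "orybem".

orybem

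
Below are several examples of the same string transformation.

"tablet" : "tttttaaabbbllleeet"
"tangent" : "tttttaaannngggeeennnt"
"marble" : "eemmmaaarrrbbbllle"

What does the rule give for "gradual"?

The pattern: repeat every character 3 times, then move the last 2 characters to the front (rotate right by 2).
Working it through for "gradual": intermediate "gggrrraaaddduuuaaalll", final "llgggrrraaaddduuuaaal".

llgggrrraaaddduuuaaal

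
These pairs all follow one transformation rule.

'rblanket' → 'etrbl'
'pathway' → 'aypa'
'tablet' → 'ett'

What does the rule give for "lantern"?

rnla

The pattern: move the last 2 characters to the front (rotate right by 2), then delete the last 3 characters.
Starting from "lantern": after the first operation, "rnlante"; after the second, "rnla".
(Check on "tablet": → "ettabl" → "ett" ✓)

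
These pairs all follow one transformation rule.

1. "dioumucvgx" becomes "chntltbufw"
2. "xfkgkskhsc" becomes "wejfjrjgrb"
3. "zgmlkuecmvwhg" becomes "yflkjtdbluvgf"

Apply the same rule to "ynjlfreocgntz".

Rule — shift every letter 1 place backward in the alphabet (wrapping around).
For "ynjlfreocgntz" the result is "xmikeqdnbfmsy".

xmikeqdnbfmsy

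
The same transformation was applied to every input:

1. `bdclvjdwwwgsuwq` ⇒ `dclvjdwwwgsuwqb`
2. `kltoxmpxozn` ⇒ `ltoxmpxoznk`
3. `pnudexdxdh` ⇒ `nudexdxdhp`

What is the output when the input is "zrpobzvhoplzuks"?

rpobzvhoplzuksz

Looking at the pairs, the operation is to move the first character to the end.
For "zrpobzvhoplzuks" the result is "rpobzvhoplzuksz".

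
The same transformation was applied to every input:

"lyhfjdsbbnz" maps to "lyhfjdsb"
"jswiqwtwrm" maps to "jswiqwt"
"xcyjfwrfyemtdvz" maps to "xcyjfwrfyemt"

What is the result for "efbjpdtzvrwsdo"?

efbjpdtzvrw

In each case the input is transformed by: delete the last 3 characters.
On "efbjpdtzvrwsdo" that produces "efbjpdtzvrw".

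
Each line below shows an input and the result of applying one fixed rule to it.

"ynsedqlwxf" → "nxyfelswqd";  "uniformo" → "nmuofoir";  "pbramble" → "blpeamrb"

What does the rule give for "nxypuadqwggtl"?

Each output is the input with this applied: swap each adjacent pair of characters (1↔2, 3↔4, ...), then take characters alternately from the front and the back (1st, last, 2nd, 2nd-last, ...).
Starting from "nxypuadqwggtl": after the first operation, "xnpyauqdgwtgl"; after the second, "xlngptywagudq".
(Check on "pbramble": → "bparbmel" → "blpeamrb" ✓)

xlngptywagudq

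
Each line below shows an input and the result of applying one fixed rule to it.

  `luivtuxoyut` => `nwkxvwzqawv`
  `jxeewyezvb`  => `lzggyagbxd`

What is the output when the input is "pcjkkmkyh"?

relmmomaj

The rule is to shift every letter 2 places forward in the alphabet (wrapping around).
"pcjkkmkyh" → "relmmomaj".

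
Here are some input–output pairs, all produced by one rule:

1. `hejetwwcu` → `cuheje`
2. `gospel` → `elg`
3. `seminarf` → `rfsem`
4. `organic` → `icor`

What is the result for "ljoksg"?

sgl

Each output is the input with this applied: move the last 2 characters to the front (rotate right by 2), then delete the last 3 characters.
Starting from "ljoksg": after the first operation, "sgljok"; after the second, "sgl".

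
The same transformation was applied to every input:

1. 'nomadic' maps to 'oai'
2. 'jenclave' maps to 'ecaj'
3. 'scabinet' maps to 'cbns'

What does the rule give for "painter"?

ane

Each output is the input with this applied: swap the first and last characters, then keep every other character starting from the second (positions 2nd, 4th, 6th, ...).
Starting from "painter": after the first operation, "raintep"; after the second, "ane".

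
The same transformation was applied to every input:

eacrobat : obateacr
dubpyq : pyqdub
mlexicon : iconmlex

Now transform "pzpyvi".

yvipzp

The rule is to swap the front and back halves of the string.
Applying that to "pzpyvi" gives "yvipzp".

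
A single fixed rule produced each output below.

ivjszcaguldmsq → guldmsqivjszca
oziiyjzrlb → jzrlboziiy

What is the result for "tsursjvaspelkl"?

aspelkltsursjv

The transformation: swap the front and back halves of the string.
For "tsursjvaspelkl" the result is "aspelkltsursjv".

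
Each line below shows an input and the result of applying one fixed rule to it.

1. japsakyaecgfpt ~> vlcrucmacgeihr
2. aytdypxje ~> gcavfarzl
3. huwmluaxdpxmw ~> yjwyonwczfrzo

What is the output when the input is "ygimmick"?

The transformation: move the last character to the front, then shift every letter 2 places forward in the alphabet (wrapping around).
"ygimmick" → "kygimmic" → "maikooke".

maikooke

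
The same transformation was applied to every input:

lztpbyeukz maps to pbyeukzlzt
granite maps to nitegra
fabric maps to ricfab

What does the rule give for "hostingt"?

The pattern: move the first 3 characters to the end (rotate left by 3).
For "hostingt" the result is "tingthos".

tingthos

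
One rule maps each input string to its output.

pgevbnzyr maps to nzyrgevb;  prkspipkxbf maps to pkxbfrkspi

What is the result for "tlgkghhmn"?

hhmnlgkg

The transformation: delete the first character, then swap the front and back halves of the string.
Working it through for "tlgkghhmn": intermediate "lgkghhmn", final "hhmnlgkg".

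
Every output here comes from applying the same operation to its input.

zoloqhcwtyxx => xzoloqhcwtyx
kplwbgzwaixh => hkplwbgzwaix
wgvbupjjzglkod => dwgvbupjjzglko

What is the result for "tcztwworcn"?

ntcztwworc

Rule — move the last character to the front.
"tcztwworcn" → "ntcztwworc".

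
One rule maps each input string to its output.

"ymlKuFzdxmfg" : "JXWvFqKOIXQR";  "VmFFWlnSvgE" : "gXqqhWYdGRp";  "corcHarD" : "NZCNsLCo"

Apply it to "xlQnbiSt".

The rule is to shift every letter 11 places forward in the alphabet (wrapping around), then flip the case of every letter.
Working it through for "xlQnbiSt": intermediate "iwBymtDe", final "IWbYMTdE".

IWbYMTdE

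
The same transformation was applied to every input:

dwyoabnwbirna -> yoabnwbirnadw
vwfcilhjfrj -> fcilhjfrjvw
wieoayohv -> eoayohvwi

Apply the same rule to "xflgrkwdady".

Rule — move the first 2 characters to the end (rotate left by 2).
"xflgrkwdady" → "lgrkwdadyxf".

lgrkwdadyxf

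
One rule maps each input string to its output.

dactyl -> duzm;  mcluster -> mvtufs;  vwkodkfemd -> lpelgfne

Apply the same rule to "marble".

scmf

Each output is the input with this applied: delete the first 2 characters, then shift every letter 1 place forward in the alphabet (wrapping around).
Starting from "marble": after the first operation, "rble"; after the second, "scmf".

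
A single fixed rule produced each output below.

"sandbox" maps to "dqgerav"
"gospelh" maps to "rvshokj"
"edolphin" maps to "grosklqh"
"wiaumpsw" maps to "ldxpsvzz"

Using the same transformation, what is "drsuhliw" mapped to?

uvxkolzg

Rule — shift every letter 3 places forward in the alphabet (wrapping around), then move the first character to the end.
Working it through for "drsuhliw": intermediate "guvxkolz", final "uvxkolzg".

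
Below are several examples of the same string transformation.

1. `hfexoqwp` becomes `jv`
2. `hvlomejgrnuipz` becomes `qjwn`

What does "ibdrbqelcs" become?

ivh

The rule is to shift every letter 5 places forward in the alphabet (wrapping around), then keep one character in every 3, starting at position 3 (positions 3rd, 6th, 9th, ...).
"ibdrbqelcs" → "ivh".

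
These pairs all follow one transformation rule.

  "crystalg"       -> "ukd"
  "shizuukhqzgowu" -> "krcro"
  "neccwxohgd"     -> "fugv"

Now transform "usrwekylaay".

The pattern: shift every letter 8 places backward in the alphabet (wrapping around), then keep one character in every 3, starting at position 1 (positions 1st, 4th, 7th, ...).
For "usrwekylaay" the result is "moqs".

moqs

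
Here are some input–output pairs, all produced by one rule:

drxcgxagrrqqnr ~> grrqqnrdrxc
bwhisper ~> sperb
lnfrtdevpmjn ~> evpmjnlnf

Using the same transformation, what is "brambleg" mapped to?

blegb

In each case the input is transformed by: swap the front and back halves of the string, then delete the last 3 characters.
Applying both steps to "brambleg": "blegbram", then "blegb".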